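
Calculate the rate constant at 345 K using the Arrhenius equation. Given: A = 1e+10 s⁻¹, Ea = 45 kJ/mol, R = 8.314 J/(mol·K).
1.54e+03 s⁻¹

k = A·exp(-Ea/(R·T)) = 1e+10·exp(-45000/(8.314·345)) = 1e+10·exp(-15.6886) = 1e+10·1.5365e-07 = 1.54e+03 s⁻¹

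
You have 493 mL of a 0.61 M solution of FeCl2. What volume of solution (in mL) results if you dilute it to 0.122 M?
Using M₁V₁ = M₂V₂:
0.61 × 493 = 0.122 × V₂
V₂ = (0.61 × 493) / 0.122 = 2465 mL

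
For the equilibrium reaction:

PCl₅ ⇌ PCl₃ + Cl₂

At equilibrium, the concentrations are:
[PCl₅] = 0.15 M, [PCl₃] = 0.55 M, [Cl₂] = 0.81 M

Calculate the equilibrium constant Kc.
K_c = 2.9700

Kc = ([PCl₃] × [Cl₂]) / ([PCl₅])
   = ((0.55)·(0.81)) / ((0.15))
   = 0.4455 / 0.15 = 2.9700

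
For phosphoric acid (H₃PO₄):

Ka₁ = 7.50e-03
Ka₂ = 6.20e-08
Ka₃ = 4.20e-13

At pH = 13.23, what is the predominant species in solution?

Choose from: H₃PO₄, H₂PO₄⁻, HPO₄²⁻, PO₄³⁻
PO₄³⁻

pKa1 = 2.12, pKa2 = 7.21, pKa3 = 12.38. Each pKa is the crossover between adjacent species; pH = 13.23 lies in the region where PO₄³⁻ predominates.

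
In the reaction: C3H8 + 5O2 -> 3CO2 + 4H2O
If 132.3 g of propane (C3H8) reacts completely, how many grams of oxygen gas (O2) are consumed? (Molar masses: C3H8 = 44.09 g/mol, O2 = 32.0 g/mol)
Moles of C3H8 = 132.3 g ÷ 44.09 g/mol = 3.00068 mol
Mole ratio: 5 mol O2 / 1 mol C3H8
Moles of O2 = 3.00068 × (5/1) = 15.0034 mol
Mass of O2 = 15.0034 mol × 32.0 g/mol = 480.1 g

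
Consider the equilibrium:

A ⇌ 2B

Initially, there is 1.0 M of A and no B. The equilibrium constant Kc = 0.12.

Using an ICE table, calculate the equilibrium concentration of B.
[B] = 0.318 M

ICE: [A] = 1.0 − x, [B] = 2x.
Kc = (2x)²/(1.0 − x) = 0.12 ⇒ 4x² + 0.12x − 0.12 = 0.
x = (−0.12 + √(0.12² + 4·4·0.12))/(2·4) = (−0.12 + √1.9344)/8 = 0.15885.
[B] = 2x = 0.318 M.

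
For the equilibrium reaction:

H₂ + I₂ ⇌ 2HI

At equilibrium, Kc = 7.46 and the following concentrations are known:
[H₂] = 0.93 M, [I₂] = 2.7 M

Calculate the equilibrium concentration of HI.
[HI] = 4.3281 M

Kc = ([HI]^2) / ([H₂] × [I₂]) = 7.46
[HI]^2 = Kc · (reactant terms)/(other product terms) = 7.46 · 2.511 / 1 = 18.732
[HI] = (18.732)^(1/2) = 4.3281 M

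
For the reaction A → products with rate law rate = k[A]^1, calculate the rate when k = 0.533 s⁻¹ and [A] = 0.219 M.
0.1167 M/s

rate = k·[A]^1 = 0.533·(0.219)^1 = 0.533·0.219 = 0.1167 M/s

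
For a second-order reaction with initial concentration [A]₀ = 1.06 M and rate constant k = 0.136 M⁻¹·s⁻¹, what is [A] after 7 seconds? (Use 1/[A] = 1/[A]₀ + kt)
0.5276 M

1/[A] = 1/[A]₀ + k·t = 1/1.06 + (0.136)·(7) = 0.9434 + 0.9520 = 1.8954
[A] = 1/1.8954 = 0.5276 M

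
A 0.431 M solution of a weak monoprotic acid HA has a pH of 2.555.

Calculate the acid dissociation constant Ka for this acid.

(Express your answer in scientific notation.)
K_a = 1.81e-05

[H⁺] = 10^(−pH) = 10^(−2.555) = 2.786e-03 M. For HA ⇌ H⁺ + A⁻, Ka = x²/(C − x) = (2.786e-03)²/(0.431 − 2.786e-03) = 1.81e-05.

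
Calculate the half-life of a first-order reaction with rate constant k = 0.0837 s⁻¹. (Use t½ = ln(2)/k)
8.28 s

t½ = ln(2)/k = 0.6931/0.0837 = 8.28 s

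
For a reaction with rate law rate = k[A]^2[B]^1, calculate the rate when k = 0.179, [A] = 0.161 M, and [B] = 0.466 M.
0.002162 M/s

rate = k·[A]^2·[B]^1 = 0.179·(0.161)^2·(0.466)^1 = 0.179·0.025921·0.466 = 0.002162 M/s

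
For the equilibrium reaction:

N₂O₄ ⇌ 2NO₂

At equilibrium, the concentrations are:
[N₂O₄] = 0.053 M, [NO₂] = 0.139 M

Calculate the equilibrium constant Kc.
K_c = 0.3645

Kc = ([NO₂]^2) / ([N₂O₄])
   = ((0.139)^2) / ((0.053))
   = 0.019321 / 0.053 = 0.3645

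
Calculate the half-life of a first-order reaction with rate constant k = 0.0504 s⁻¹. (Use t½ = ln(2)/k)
13.75 s

t½ = ln(2)/k = 0.6931/0.0504 = 13.75 s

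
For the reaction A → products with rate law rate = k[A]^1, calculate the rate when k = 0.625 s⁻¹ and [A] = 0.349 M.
0.2181 M/s

rate = k·[A]^1 = 0.625·(0.349)^1 = 0.625·0.349 = 0.2181 M/s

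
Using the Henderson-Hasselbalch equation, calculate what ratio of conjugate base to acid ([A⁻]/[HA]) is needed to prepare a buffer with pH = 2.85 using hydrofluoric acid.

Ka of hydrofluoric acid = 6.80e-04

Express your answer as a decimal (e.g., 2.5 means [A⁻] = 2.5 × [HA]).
[A⁻]/[HA] = 0.481

pKa = −log(6.80e-04) = 3.1675. pH = pKa + log([A⁻]/[HA]). 2.85 = 3.1675 + log(ratio). log(ratio) = 2.85 − 3.1675 = -0.3175. ratio = 10^(-0.3175) = 0.481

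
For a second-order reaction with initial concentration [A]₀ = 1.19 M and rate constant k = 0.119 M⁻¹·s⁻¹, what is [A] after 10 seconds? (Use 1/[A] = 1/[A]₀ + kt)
0.4925 M

1/[A] = 1/[A]₀ + k·t = 1/1.19 + (0.119)·(10) = 0.8403 + 1.1900 = 2.0303
[A] = 1/2.0303 = 0.4925 M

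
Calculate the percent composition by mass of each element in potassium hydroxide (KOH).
K: 69.68%, O: 28.52%, H: 1.80%

Molar mass of KOH = 56.11 g/mol
% K = (1 × 39.1) / 56.11 × 100% = 39.1 / 56.11 × 100% = 69.68%
% O = (1 × 16.0) / 56.11 × 100% = 16 / 56.11 × 100% = 28.52%
% H = (1 × 1.008) / 56.11 × 100% = 1.008 / 56.11 × 100% = 1.80%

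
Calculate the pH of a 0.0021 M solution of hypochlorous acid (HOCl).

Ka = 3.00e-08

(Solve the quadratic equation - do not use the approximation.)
pH = 5.10

x² + Ka×x - Ka×C = 0. Using quadratic formula: [H⁺] = 7.9223e-06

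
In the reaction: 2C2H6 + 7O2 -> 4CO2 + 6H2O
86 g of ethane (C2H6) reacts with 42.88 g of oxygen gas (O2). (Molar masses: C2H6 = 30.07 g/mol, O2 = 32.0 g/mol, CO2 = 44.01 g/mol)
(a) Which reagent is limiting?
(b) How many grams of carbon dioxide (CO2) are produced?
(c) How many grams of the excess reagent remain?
(a) O2, (b) 33.7 g, (c) 74.49 g

Moles of C2H6 = 86 g ÷ 30.07 g/mol = 2.85999 mol
Moles of O2 = 42.88 g ÷ 32.0 g/mol = 1.34 mol
Moles ÷ coefficient: C2H6: 2.85999/2 = 1.43, O2: 1.34/7 = 0.1914
(a) O2 has the smaller value, so O2 is the limiting reagent.
(b) Moles of CO2 = 1.34 mol O2 × (4/7) = 0.765714 mol; mass = 0.765714 mol × 44.01 g/mol = 33.7 g
(c) C2H6 consumed = 1.34 × (2/7) = 0.382857 mol; remaining = 2.85999 − 0.382857 = 2.47714 mol; mass = 2.47714 mol × 30.07 g/mol = 74.49 g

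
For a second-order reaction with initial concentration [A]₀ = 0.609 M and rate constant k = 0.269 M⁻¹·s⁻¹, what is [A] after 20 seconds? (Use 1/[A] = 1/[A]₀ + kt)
0.1424 M

1/[A] = 1/[A]₀ + k·t = 1/0.609 + (0.269)·(20) = 1.6420 + 5.3800 = 7.0220
[A] = 1/7.0220 = 0.1424 M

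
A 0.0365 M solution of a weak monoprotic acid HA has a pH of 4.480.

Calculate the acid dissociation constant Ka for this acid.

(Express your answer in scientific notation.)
K_a = 3.01e-08

[H⁺] = 10^(−pH) = 10^(−4.480) = 3.311e-05 M. For HA ⇌ H⁺ + A⁻, Ka = x²/(C − x) = (3.311e-05)²/(0.0365 − 3.311e-05) = 3.01e-08.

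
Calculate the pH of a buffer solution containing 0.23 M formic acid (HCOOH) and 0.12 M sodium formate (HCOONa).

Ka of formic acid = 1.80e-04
pH = 3.46

pKa = -log(1.80e-04) = 3.74. pH = pKa + log([A⁻]/[HA]) = 3.74 + log(0.12/0.23)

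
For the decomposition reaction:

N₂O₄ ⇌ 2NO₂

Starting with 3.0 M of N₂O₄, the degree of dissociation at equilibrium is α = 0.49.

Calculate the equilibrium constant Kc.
K_c = 5.6494

x = α·[A]₀ = 0.49 × 3.0 = 1.47 M dissociated.
At eq: [N₂O₄] = 3.0 − 1.47 = 1.53 M; [NO₂] = 2x = 2.94 M.
Kc = [NO₂]²/[N₂O₄] = (2.94)²/1.53 = 5.649.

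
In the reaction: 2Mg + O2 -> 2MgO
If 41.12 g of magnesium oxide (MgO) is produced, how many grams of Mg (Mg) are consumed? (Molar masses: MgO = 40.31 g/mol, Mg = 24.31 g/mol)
Moles of MgO = 41.12 g ÷ 40.31 g/mol = 1.02009 mol
Mole ratio: 2 mol Mg / 2 mol MgO
Moles of Mg = 1.02009 × (2/2) = 1.02009 mol
Mass of Mg = 1.02009 mol × 24.31 g/mol = 24.8 g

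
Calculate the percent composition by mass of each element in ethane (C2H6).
C: 79.88%, H: 20.11%

Molar mass of C2H6 = 30.07 g/mol
% C = (2 × 12.01) / 30.07 × 100% = 24.02 / 30.07 × 100% = 79.88%
% H = (6 × 1.008) / 30.07 × 100% = 6.048 / 30.07 × 100% = 20.11%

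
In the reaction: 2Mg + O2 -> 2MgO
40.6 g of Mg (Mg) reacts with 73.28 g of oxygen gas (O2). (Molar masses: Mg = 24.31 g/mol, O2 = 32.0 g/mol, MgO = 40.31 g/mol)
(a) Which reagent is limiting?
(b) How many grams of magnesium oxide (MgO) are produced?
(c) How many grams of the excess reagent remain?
(a) Mg, (b) 67.32 g, (c) 46.56 g

Moles of Mg = 40.6 g ÷ 24.31 g/mol = 1.67009 mol
Moles of O2 = 73.28 g ÷ 32.0 g/mol = 2.29 mol
Moles ÷ coefficient: Mg: 1.67009/2 = 0.835, O2: 2.29/1 = 2.29
(a) Mg has the smaller value, so Mg is the limiting reagent.
(b) Moles of MgO = 1.67009 mol Mg × (2/2) = 1.67009 mol; mass = 1.67009 mol × 40.31 g/mol = 67.32 g
(c) O2 consumed = 1.67009 × (1/2) = 0.835047 mol; remaining = 2.29 − 0.835047 = 1.45495 mol; mass = 1.45495 mol × 32.0 g/mol = 46.56 g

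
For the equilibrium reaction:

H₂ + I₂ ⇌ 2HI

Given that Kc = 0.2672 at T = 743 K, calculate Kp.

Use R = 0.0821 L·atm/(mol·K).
K_p = 0.2672

Δn = (moles gaseous products) − (moles gaseous reactants) = 0
T = 743 K; RT = 0.0821 × 743 = 61.0003
Kp = Kc·(RT)^Δn = 0.2672 × (61.0003)^0 = 0.2672 × 1 = 0.2672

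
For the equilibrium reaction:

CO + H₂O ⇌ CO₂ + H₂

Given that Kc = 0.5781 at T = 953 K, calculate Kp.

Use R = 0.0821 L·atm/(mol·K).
K_p = 0.5781

Δn = (moles gaseous products) − (moles gaseous reactants) = 0
T = 953 K; RT = 0.0821 × 953 = 78.2413
Kp = Kc·(RT)^Δn = 0.5781 × (78.2413)^0 = 0.5781 × 1 = 0.5781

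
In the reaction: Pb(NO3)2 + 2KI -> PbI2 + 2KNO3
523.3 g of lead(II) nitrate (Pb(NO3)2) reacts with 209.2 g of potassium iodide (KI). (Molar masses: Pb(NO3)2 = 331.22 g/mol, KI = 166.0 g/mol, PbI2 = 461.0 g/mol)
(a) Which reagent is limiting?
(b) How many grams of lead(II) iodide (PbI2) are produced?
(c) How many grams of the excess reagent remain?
(a) KI, (b) 290.5 g, (c) 314.6 g

Moles of Pb(NO3)2 = 523.3 g ÷ 331.22 g/mol = 1.57992 mol
Moles of KI = 209.2 g ÷ 166.0 g/mol = 1.26024 mol
Moles ÷ coefficient: Pb(NO3)2: 1.57992/1 = 1.58, KI: 1.26024/2 = 0.6301
(a) KI has the smaller value, so KI is the limiting reagent.
(b) Moles of PbI2 = 1.26024 mol KI × (1/2) = 0.63012 mol; mass = 0.63012 mol × 461.0 g/mol = 290.5 g
(c) Pb(NO3)2 consumed = 1.26024 × (1/2) = 0.63012 mol; remaining = 1.57992 − 0.63012 = 0.949796 mol; mass = 0.949796 mol × 331.22 g/mol = 314.6 g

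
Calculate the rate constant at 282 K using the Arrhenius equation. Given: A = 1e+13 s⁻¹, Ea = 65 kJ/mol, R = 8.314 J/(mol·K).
9.11e+00 s⁻¹

k = A·exp(-Ea/(R·T)) = 1e+13·exp(-65000/(8.314·282)) = 1e+13·exp(-27.7239) = 1e+13·9.1131e-13 = 9.11e+00 s⁻¹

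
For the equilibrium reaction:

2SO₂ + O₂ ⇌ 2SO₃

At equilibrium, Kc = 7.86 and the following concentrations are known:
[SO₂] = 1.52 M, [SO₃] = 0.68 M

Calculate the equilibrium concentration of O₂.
[O₂] = 0.0255 M

Kc = ([SO₃]^2) / ([SO₂]^2 × [O₂]) = 7.86
[O₂]^1 = (product terms)/(Kc · other reactant terms) = 0.4624 / (7.86 · 2.3104) = 0.025463
[O₂] = 0.0255 M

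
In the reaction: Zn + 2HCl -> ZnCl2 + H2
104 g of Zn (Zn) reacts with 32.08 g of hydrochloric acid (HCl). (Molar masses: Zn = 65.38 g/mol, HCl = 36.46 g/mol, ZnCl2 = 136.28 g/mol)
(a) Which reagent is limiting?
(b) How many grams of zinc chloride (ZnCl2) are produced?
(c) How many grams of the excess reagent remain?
(a) HCl, (b) 59.95 g, (c) 75.24 g

Moles of Zn = 104 g ÷ 65.38 g/mol = 1.5907 mol
Moles of HCl = 32.08 g ÷ 36.46 g/mol = 0.879868 mol
Moles ÷ coefficient: Zn: 1.5907/1 = 1.591, HCl: 0.879868/2 = 0.4399
(a) HCl has the smaller value, so HCl is the limiting reagent.
(b) Moles of ZnCl2 = 0.879868 mol HCl × (1/2) = 0.439934 mol; mass = 0.439934 mol × 136.28 g/mol = 59.95 g
(c) Zn consumed = 0.879868 × (1/2) = 0.439934 mol; remaining = 1.5907 − 0.439934 = 1.15077 mol; mass = 1.15077 mol × 65.38 g/mol = 75.24 g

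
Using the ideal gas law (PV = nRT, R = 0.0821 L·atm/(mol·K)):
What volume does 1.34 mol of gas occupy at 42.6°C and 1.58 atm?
T = 42.6°C + 273.15 = 315.75 K
V = nRT/P = (1.34 × 0.0821 × 315.75) / 1.58
V = 21.99 L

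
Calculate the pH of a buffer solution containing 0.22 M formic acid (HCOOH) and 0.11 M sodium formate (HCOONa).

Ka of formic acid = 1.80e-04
pH = 3.44

pKa = -log(1.80e-04) = 3.74. pH = pKa + log([A⁻]/[HA]) = 3.74 + log(0.11/0.22)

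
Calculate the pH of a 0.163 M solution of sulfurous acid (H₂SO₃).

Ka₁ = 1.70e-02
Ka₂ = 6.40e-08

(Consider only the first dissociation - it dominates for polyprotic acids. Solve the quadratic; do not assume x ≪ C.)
pH = 1.35

x² + Ka₁·x − Ka₁·C = 0 with Ka₁ = 1.70e-02, C = 0.163.
x = (−Ka₁ + √(Ka₁² + 4·Ka₁·C))/2 = 4.4822e-02 M, so pH = 1.35.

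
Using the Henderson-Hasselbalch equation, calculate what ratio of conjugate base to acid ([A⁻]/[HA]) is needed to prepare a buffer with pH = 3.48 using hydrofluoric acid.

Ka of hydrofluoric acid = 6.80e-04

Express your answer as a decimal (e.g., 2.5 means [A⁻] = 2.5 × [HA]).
[A⁻]/[HA] = 2.054

pKa = −log(6.80e-04) = 3.1675. pH = pKa + log([A⁻]/[HA]). 3.48 = 3.1675 + log(ratio). log(ratio) = 3.48 − 3.1675 = 0.3125. ratio = 10^(0.3125) = 2.054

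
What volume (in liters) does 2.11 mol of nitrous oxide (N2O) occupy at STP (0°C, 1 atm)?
At STP, 1 mol of gas occupies 22.4 L
Volume = 2.11 mol × 22.4 L/mol = 47.26 L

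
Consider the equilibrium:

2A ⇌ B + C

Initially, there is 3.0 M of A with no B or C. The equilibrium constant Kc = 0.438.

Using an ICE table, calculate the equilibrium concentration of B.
[B] = 0.854 M

ICE: [A] = 3.0 − 2x, [B] = [C] = x.
Kc = x²/(3.0 − 2x)² = 0.438 ⇒ √Kc = x/(3.0 − 2x).
x = √0.438·3.0/(1 + 2√0.438) = 0.66182·3.0/2.3236 = 0.85446.
[B] = x = 0.854 M.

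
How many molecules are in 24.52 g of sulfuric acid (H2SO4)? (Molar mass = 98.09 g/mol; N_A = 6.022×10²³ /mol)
Moles = 24.52 g ÷ 98.09 g/mol = 0.249975 mol
Molecules = 0.249975 mol × 6.022×10²³ /mol = 1.505e+23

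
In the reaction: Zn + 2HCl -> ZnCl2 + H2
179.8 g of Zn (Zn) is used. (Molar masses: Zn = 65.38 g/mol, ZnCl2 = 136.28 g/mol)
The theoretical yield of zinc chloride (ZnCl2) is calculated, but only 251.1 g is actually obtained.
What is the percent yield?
Moles of Zn = 179.8 g ÷ 65.38 g/mol = 2.75008 mol
Mole ratio: 1 mol ZnCl2 / 1 mol Zn
Moles of ZnCl2 = 2.75008 × (1/1) = 2.75008 mol
Theoretical yield = 2.75008 mol × 136.28 g/mol = 374.78 g
Actual yield = 251.1 g
Percent yield = (251.1 / 374.78) × 100% = 67.0%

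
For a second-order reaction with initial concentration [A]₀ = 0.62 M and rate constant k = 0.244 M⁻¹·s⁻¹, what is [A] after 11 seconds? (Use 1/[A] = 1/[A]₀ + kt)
0.2327 M

1/[A] = 1/[A]₀ + k·t = 1/0.62 + (0.244)·(11) = 1.6129 + 2.6840 = 4.2969
[A] = 1/4.2969 = 0.2327 M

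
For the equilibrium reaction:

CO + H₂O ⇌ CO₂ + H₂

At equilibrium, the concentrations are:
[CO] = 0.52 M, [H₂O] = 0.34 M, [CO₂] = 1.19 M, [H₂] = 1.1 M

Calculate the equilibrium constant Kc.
K_c = 7.4038

Kc = ([CO₂] × [H₂]) / ([CO] × [H₂O])
   = ((1.19)·(1.1)) / ((0.52)·(0.34))
   = 1.309 / 0.1768 = 7.4038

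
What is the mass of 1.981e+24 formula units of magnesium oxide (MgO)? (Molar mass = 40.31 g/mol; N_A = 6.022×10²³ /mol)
Moles = 1.981e+24 ÷ 6.022×10²³ = 3.2896 mol
Mass = 3.2896 mol × 40.31 g/mol = 132.6 g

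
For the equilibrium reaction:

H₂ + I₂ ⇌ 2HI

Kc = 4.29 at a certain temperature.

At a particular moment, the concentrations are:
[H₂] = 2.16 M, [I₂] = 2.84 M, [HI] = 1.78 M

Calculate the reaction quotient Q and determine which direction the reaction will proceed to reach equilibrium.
Q = 0.516, Q < K, reaction proceeds forward (toward products)

Q = ([HI]^2) / ([H₂] × [I₂])
  = ((1.78)^2) / ((2.16)·(2.84)) = 3.1684/6.1344 = 0.5165
Since Q = 0.5165 < Kc = 4.29, the reaction proceeds forward (toward products) to reach equilibrium.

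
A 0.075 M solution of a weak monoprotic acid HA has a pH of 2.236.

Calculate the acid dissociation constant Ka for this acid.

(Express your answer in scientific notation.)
K_a = 4.87e-04

[H⁺] = 10^(−pH) = 10^(−2.236) = 5.808e-03 M. For HA ⇌ H⁺ + A⁻, Ka = x²/(C − x) = (5.808e-03)²/(0.075 − 5.808e-03) = 4.87e-04.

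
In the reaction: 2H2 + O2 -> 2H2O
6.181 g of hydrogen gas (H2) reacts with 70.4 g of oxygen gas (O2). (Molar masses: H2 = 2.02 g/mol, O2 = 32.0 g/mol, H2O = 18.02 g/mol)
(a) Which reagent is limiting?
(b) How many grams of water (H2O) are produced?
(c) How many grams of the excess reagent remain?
(a) H2, (b) 55.14 g, (c) 21.44 g

Moles of H2 = 6.181 g ÷ 2.02 g/mol = 3.0599 mol
Moles of O2 = 70.4 g ÷ 32.0 g/mol = 2.2 mol
Moles ÷ coefficient: H2: 3.0599/2 = 1.53, O2: 2.2/1 = 2.2
(a) H2 has the smaller value, so H2 is the limiting reagent.
(b) Moles of H2O = 3.0599 mol H2 × (2/2) = 3.0599 mol; mass = 3.0599 mol × 18.02 g/mol = 55.14 g
(c) O2 consumed = 3.0599 × (1/2) = 1.52995 mol; remaining = 2.2 − 1.52995 = 0.67005 mol; mass = 0.67005 mol × 32.0 g/mol = 21.44 g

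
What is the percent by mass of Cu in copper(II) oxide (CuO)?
Mass of Cu in formula = 63.55 × 1 = 63.55 g/mol
Molar mass = 79.55 g/mol
% Cu = (63.55/79.55) × 100% = 79.89%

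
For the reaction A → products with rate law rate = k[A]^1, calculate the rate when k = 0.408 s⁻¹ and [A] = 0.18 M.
0.07344 M/s

rate = k·[A]^1 = 0.408·(0.18)^1 = 0.408·0.18 = 0.07344 M/s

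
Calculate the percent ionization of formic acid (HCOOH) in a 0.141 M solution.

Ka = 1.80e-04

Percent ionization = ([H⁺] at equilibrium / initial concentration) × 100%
Percent ionization = 3.51%

Let x = [H⁺]. Ka = x²/(C - x) ⇒ x² + (1.80e-04)x - (1.80e-04)(0.141) = 0. x = 4.9487e-03. Percent = (4.9487e-03/0.141) × 100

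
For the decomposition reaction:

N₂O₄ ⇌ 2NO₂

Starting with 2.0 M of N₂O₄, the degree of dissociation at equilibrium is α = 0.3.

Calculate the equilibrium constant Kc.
K_c = 1.0286

x = α·[A]₀ = 0.3 × 2.0 = 0.6 M dissociated.
At eq: [N₂O₄] = 2.0 − 0.6 = 1.4 M; [NO₂] = 2x = 1.2 M.
Kc = [NO₂]²/[N₂O₄] = (1.2)²/1.4 = 1.029.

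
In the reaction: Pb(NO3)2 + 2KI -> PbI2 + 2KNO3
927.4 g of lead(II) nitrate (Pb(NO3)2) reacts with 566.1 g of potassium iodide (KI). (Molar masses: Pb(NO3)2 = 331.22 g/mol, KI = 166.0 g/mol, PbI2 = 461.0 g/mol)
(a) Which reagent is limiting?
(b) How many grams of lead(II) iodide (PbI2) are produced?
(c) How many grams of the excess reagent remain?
(a) KI, (b) 786.1 g, (c) 362.6 g

Moles of Pb(NO3)2 = 927.4 g ÷ 331.22 g/mol = 2.79995 mol
Moles of KI = 566.1 g ÷ 166.0 g/mol = 3.41024 mol
Moles ÷ coefficient: Pb(NO3)2: 2.79995/1 = 2.8, KI: 3.41024/2 = 1.705
(a) KI has the smaller value, so KI is the limiting reagent.
(b) Moles of PbI2 = 3.41024 mol KI × (1/2) = 1.70512 mol; mass = 1.70512 mol × 461.0 g/mol = 786.1 g
(c) Pb(NO3)2 consumed = 3.41024 × (1/2) = 1.70512 mol; remaining = 2.79995 − 1.70512 = 1.09483 mol; mass = 1.09483 mol × 331.22 g/mol = 362.6 g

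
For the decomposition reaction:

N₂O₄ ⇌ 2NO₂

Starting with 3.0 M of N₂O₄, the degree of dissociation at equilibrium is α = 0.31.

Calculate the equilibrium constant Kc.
K_c = 1.6713

x = α·[A]₀ = 0.31 × 3.0 = 0.93 M dissociated.
At eq: [N₂O₄] = 3.0 − 0.93 = 2.07 M; [NO₂] = 2x = 1.86 M.
Kc = [NO₂]²/[N₂O₄] = (1.86)²/2.07 = 1.671.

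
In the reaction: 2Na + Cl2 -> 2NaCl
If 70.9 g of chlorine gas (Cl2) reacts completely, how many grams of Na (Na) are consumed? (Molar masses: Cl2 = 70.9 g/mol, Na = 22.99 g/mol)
Moles of Cl2 = 70.9 g ÷ 70.9 g/mol = 1 mol
Mole ratio: 2 mol Na / 1 mol Cl2
Moles of Na = 1 × (2/1) = 2 mol
Mass of Na = 2 mol × 22.99 g/mol = 45.98 g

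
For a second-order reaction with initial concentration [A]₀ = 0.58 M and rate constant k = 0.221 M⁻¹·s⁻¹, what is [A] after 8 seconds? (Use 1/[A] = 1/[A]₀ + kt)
0.2864 M

1/[A] = 1/[A]₀ + k·t = 1/0.58 + (0.221)·(8) = 1.7241 + 1.7680 = 3.4921
[A] = 1/3.4921 = 0.2864 M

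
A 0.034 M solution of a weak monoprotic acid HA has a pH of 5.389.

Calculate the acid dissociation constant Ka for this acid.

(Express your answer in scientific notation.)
K_a = 4.90e-10

[H⁺] = 10^(−pH) = 10^(−5.389) = 4.083e-06 M. For HA ⇌ H⁺ + A⁻, Ka = x²/(C − x) = (4.083e-06)²/(0.034 − 4.083e-06) = 4.90e-10.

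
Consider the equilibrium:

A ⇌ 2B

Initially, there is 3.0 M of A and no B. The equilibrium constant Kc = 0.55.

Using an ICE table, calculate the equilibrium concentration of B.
[B] = 1.154 M

ICE: [A] = 3.0 − x, [B] = 2x.
Kc = (2x)²/(3.0 − x) = 0.55 ⇒ 4x² + 0.55x − 1.65 = 0.
x = (−0.55 + √(0.55² + 4·4·1.65))/(2·4) = (−0.55 + √26.703)/8 = 0.57718.
[B] = 2x = 1.154 M.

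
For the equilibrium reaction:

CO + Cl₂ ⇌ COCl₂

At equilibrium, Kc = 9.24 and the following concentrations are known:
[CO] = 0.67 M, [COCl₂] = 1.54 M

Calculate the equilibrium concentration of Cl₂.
[Cl₂] = 0.2488 M

Kc = ([COCl₂]) / ([CO] × [Cl₂]) = 9.24
[Cl₂]^1 = (product terms)/(Kc · other reactant terms) = 1.54 / (9.24 · 0.67) = 0.24876
[Cl₂] = 0.2488 M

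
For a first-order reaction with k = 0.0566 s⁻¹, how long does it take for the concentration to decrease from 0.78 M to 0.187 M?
25.23 s

From ln[A] = ln[A]₀ - k·t: t = ln([A]₀/[A])/k = ln(0.78/0.187)/0.0566 = ln(4.1711)/0.0566 = 1.4282/0.0566 = 25.23 s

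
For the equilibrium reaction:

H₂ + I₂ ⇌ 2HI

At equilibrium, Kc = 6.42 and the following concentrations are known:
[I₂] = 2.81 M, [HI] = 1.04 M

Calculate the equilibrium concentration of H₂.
[H₂] = 0.0600 M

Kc = ([HI]^2) / ([H₂] × [I₂]) = 6.42
[H₂]^1 = (product terms)/(Kc · other reactant terms) = 1.0816 / (6.42 · 2.81) = 0.059955
[H₂] = 0.0600 M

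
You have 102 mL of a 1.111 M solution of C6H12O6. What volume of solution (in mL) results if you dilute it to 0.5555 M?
Using M₁V₁ = M₂V₂:
1.111 × 102 = 0.5555 × V₂
V₂ = (1.111 × 102) / 0.5555 = 204 mL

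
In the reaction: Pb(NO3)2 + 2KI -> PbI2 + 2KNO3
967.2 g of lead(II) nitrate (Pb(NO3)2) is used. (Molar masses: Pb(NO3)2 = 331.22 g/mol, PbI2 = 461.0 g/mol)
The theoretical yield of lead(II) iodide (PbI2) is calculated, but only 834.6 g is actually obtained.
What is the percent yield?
Moles of Pb(NO3)2 = 967.2 g ÷ 331.22 g/mol = 2.92011 mol
Mole ratio: 1 mol PbI2 / 1 mol Pb(NO3)2
Moles of PbI2 = 2.92011 × (1/1) = 2.92011 mol
Theoretical yield = 2.92011 mol × 461.0 g/mol = 1346.2 g
Actual yield = 834.6 g
Percent yield = (834.6 / 1346.2) × 100% = 62.0%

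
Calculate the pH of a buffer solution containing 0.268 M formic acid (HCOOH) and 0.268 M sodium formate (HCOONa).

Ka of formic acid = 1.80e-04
pH = 3.74

pKa = -log(1.80e-04) = 3.74. pH = pKa + log([A⁻]/[HA]) = 3.74 + log(0.268/0.268)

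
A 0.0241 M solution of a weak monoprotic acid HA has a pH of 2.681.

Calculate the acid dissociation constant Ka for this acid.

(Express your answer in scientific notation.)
K_a = 1.97e-04

[H⁺] = 10^(−pH) = 10^(−2.681) = 2.084e-03 M. For HA ⇌ H⁺ + A⁻, Ka = x²/(C − x) = (2.084e-03)²/(0.0241 − 2.084e-03) = 1.97e-04.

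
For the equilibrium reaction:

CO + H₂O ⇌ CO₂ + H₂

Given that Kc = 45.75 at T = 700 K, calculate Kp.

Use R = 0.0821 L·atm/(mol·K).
K_p = 45.7500

Δn = (moles gaseous products) − (moles gaseous reactants) = 0
T = 700 K; RT = 0.0821 × 700 = 57.47
Kp = Kc·(RT)^Δn = 45.75 × (57.47)^0 = 45.75 × 1 = 45.7500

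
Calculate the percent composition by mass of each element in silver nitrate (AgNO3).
Ag: 63.50%, N: 8.25%, O: 28.26%

Molar mass of AgNO3 = 169.88 g/mol
% Ag = (1 × 107.87) / 169.88 × 100% = 107.87 / 169.88 × 100% = 63.50%
% N = (1 × 14.01) / 169.88 × 100% = 14.01 / 169.88 × 100% = 8.25%
% O = (3 × 16.0) / 169.88 × 100% = 48 / 169.88 × 100% = 28.26%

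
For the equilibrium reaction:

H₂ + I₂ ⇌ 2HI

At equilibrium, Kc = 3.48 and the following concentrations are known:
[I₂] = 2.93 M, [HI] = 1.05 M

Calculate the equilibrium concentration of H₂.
[H₂] = 0.1081 M

Kc = ([HI]^2) / ([H₂] × [I₂]) = 3.48
[H₂]^1 = (product terms)/(Kc · other reactant terms) = 1.1025 / (3.48 · 2.93) = 0.10813
[H₂] = 0.1081 M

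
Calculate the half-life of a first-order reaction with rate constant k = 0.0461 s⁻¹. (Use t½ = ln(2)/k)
15.04 s

t½ = ln(2)/k = 0.6931/0.0461 = 15.04 s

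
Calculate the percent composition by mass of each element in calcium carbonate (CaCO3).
Ca: 40.04%, C: 12.00%, O: 47.96%

Molar mass of CaCO3 = 100.09 g/mol
% Ca = (1 × 40.08) / 100.09 × 100% = 40.08 / 100.09 × 100% = 40.04%
% C = (1 × 12.01) / 100.09 × 100% = 12.01 / 100.09 × 100% = 12.00%
% O = (3 × 16.0) / 100.09 × 100% = 48 / 100.09 × 100% = 47.96%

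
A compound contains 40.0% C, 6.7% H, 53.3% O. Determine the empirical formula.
Moles of C = 40.0 g / 12.01 g/mol = 3.331 mol
Moles of H = 6.7 g / 1.008 g/mol = 6.647 mol
Moles of O = 53.3 g / 16.0 g/mol = 3.331 mol

Smallest moles = 3.331
Divide all by smallest:
C: 3.331 / 3.331 = 1.00
H: 6.647 / 3.331 = 2.00
O: 3.331 / 3.331 = 1.00

Empirical formula: CH2O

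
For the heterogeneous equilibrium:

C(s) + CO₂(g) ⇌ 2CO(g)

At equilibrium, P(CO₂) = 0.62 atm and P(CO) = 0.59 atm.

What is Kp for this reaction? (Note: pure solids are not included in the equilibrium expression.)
K_p = 0.561

Solid C is excluded.
Kp = P(CO)²/P(CO₂) = (0.59)²/0.62 = 0.3481/0.62 = 0.561.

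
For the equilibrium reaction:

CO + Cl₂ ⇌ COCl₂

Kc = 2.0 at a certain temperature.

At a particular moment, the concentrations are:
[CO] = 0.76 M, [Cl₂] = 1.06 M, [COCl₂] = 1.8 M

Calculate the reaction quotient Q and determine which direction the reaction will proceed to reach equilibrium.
Q = 2.234, Q > K, reaction proceeds reverse (toward reactants)

Q = ([COCl₂]) / ([CO] × [Cl₂])
  = ((1.8)) / ((0.76)·(1.06)) = 1.8/0.8056 = 2.234
Since Q = 2.234 > Kc = 2.0, the reaction proceeds reverse (toward reactants) to reach equilibrium.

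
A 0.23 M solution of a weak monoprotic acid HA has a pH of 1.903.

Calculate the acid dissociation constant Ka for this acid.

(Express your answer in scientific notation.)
K_a = 7.19e-04

[H⁺] = 10^(−pH) = 10^(−1.903) = 1.250e-02 M. For HA ⇌ H⁺ + A⁻, Ka = x²/(C − x) = (1.250e-02)²/(0.23 − 1.250e-02) = 7.19e-04.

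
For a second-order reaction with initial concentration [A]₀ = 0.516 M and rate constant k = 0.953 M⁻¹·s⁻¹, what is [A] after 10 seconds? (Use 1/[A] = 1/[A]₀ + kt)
0.0872 M

1/[A] = 1/[A]₀ + k·t = 1/0.516 + (0.953)·(10) = 1.9380 + 9.5300 = 11.4680
[A] = 1/11.4680 = 0.0872 M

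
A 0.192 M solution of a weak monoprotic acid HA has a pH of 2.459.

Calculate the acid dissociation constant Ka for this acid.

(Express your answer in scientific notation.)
K_a = 6.41e-05

[H⁺] = 10^(−pH) = 10^(−2.459) = 3.475e-03 M. For HA ⇌ H⁺ + A⁻, Ka = x²/(C − x) = (3.475e-03)²/(0.192 − 3.475e-03) = 6.41e-05.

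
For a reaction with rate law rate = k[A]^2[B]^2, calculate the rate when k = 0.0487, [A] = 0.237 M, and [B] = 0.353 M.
0.0003409 M/s

rate = k·[A]^2·[B]^2 = 0.0487·(0.237)^2·(0.353)^2 = 0.0487·0.056169·0.124609 = 0.0003409 M/s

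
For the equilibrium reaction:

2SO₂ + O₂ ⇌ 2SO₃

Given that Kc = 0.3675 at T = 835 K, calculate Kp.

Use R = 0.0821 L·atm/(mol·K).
K_p = 0.0054

Δn = (moles gaseous products) − (moles gaseous reactants) = -1
T = 835 K; RT = 0.0821 × 835 = 68.5535
Kp = Kc·(RT)^Δn = 0.3675 × (68.5535)^-1 = 0.3675 × 0.0145871 = 0.0054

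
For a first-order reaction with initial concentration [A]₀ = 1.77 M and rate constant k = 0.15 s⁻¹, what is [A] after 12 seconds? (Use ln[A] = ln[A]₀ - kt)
0.2926 M

ln[A] = ln[A]₀ - k·t = ln(1.77) - (0.15)·(12) = 0.5710 - 1.8000 = -1.2290
[A] = e^(-1.2290) = 0.2926 M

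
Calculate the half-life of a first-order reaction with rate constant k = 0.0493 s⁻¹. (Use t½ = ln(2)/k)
14.06 s

t½ = ln(2)/k = 0.6931/0.0493 = 14.06 s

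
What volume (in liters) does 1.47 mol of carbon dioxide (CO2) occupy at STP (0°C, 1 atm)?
At STP, 1 mol of gas occupies 22.4 L
Volume = 1.47 mol × 22.4 L/mol = 32.93 L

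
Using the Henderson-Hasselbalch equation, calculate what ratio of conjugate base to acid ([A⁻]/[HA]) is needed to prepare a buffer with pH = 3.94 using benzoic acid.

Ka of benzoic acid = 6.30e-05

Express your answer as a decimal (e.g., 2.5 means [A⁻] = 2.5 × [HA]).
[A⁻]/[HA] = 0.549

pKa = −log(6.30e-05) = 4.2007. pH = pKa + log([A⁻]/[HA]). 3.94 = 4.2007 + log(ratio). log(ratio) = 3.94 − 4.2007 = -0.2607. ratio = 10^(-0.2607) = 0.549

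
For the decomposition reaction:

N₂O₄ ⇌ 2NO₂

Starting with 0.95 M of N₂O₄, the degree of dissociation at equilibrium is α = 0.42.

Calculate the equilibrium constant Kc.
K_c = 1.1557

x = α·[A]₀ = 0.42 × 0.95 = 0.399 M dissociated.
At eq: [N₂O₄] = 0.95 − 0.399 = 0.551 M; [NO₂] = 2x = 0.798 M.
Kc = [NO₂]²/[N₂O₄] = (0.798)²/0.551 = 1.156.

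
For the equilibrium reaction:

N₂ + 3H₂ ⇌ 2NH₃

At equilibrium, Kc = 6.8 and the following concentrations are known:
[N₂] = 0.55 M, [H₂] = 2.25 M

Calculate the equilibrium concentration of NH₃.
[NH₃] = 6.5269 M

Kc = ([NH₃]^2) / ([N₂] × [H₂]^3) = 6.8
[NH₃]^2 = Kc · (reactant terms)/(other product terms) = 6.8 · 6.2648 / 1 = 42.601
[NH₃] = (42.601)^(1/2) = 6.5269 M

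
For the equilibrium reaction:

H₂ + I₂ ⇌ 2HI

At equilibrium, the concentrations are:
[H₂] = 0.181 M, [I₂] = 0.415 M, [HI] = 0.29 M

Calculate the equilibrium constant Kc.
K_c = 1.1196

Kc = ([HI]^2) / ([H₂] × [I₂])
   = ((0.29)^2) / ((0.181)·(0.415))
   = 0.0841 / 0.075115 = 1.1196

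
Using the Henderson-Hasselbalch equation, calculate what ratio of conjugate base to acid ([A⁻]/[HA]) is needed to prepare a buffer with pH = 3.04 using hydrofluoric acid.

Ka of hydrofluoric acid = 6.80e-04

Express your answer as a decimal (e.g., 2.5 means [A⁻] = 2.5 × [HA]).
[A⁻]/[HA] = 0.746

pKa = −log(6.80e-04) = 3.1675. pH = pKa + log([A⁻]/[HA]). 3.04 = 3.1675 + log(ratio). log(ratio) = 3.04 − 3.1675 = -0.1275. ratio = 10^(-0.1275) = 0.746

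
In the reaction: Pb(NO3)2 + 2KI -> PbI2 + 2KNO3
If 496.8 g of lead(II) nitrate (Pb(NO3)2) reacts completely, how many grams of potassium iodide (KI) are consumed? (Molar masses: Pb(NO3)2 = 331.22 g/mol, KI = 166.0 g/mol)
Moles of Pb(NO3)2 = 496.8 g ÷ 331.22 g/mol = 1.49991 mol
Mole ratio: 2 mol KI / 1 mol Pb(NO3)2
Moles of KI = 1.49991 × (2/1) = 2.99982 mol
Mass of KI = 2.99982 mol × 166.0 g/mol = 498 g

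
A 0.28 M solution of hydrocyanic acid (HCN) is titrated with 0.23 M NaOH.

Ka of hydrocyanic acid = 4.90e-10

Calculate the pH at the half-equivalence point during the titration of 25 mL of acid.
pH = pKa = 9.31

At the half-equivalence point, [HA] = [A⁻], so by Henderson–Hasselbalch pH = pKa + log(1) = pKa.
pKa = −log(4.90e-10) = 9.31.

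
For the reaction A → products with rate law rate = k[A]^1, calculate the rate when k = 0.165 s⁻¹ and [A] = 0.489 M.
0.08069 M/s

rate = k·[A]^1 = 0.165·(0.489)^1 = 0.165·0.489 = 0.08069 M/s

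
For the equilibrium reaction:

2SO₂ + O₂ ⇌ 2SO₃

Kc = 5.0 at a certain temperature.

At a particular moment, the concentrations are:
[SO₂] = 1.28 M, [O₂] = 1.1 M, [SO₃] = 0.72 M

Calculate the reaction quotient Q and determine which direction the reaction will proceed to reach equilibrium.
Q = 0.288, Q < K, reaction proceeds forward (toward products)

Q = ([SO₃]^2) / ([SO₂]^2 × [O₂])
  = ((0.72)^2) / ((1.28)^2·(1.1)) = 0.5184/1.8022 = 0.2876
Since Q = 0.2876 < Kc = 5.0, the reaction proceeds forward (toward products) to reach equilibrium.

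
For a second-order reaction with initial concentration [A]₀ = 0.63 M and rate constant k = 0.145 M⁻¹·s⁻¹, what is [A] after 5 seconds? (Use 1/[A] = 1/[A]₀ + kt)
0.4325 M

1/[A] = 1/[A]₀ + k·t = 1/0.63 + (0.145)·(5) = 1.5873 + 0.7250 = 2.3123
[A] = 1/2.3123 = 0.4325 M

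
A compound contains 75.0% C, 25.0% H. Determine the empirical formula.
Moles of C = 75.0 g / 12.01 g/mol = 6.245 mol
Moles of H = 25.0 g / 1.008 g/mol = 24.802 mol

Smallest moles = 6.245
Divide all by smallest:
C: 6.245 / 6.245 = 1.00
H: 24.802 / 6.245 = 3.97

Empirical formula: CH4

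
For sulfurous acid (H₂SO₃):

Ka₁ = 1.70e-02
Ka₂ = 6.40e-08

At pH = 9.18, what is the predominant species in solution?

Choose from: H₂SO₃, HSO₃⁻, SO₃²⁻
SO₃²⁻

pKa1 = 1.77, pKa2 = 7.19. Each pKa is the crossover between adjacent species; pH = 9.18 lies in the region where SO₃²⁻ predominates.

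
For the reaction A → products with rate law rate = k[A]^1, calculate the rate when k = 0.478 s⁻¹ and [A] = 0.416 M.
0.1988 M/s

rate = k·[A]^1 = 0.478·(0.416)^1 = 0.478·0.416 = 0.1988 M/s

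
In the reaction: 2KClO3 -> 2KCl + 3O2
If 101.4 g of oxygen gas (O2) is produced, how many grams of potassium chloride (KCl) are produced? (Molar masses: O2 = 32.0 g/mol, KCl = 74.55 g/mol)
Moles of O2 = 101.4 g ÷ 32.0 g/mol = 3.16875 mol
Mole ratio: 2 mol KCl / 3 mol O2
Moles of KCl = 3.16875 × (2/3) = 2.1125 mol
Mass of KCl = 2.1125 mol × 74.55 g/mol = 157.5 g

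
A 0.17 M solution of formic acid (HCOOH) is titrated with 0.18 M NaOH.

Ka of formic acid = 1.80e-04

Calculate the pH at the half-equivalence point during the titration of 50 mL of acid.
pH = pKa = 3.74

At the half-equivalence point, [HA] = [A⁻], so by Henderson–Hasselbalch pH = pKa + log(1) = pKa.
pKa = −log(1.80e-04) = 3.74.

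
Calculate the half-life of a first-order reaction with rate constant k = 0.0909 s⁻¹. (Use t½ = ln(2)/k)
7.63 s

t½ = ln(2)/k = 0.6931/0.0909 = 7.63 s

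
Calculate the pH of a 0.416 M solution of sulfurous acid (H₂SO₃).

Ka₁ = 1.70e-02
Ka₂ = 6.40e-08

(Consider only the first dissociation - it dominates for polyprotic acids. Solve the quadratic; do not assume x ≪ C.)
pH = 1.12

x² + Ka₁·x − Ka₁·C = 0 with Ka₁ = 1.70e-02, C = 0.416.
x = (−Ka₁ + √(Ka₁² + 4·Ka₁·C))/2 = 7.6024e-02 M, so pH = 1.12.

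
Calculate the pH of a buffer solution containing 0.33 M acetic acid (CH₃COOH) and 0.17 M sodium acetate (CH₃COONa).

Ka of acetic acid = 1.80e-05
pH = 4.46

pKa = -log(1.80e-05) = 4.74. pH = pKa + log([A⁻]/[HA]) = 4.74 + log(0.17/0.33)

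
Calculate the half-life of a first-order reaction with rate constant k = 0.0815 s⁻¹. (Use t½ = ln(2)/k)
8.50 s

t½ = ln(2)/k = 0.6931/0.0815 = 8.50 s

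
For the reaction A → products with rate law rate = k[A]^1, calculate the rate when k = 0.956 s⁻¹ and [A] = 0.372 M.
0.3556 M/s

rate = k·[A]^1 = 0.956·(0.372)^1 = 0.956·0.372 = 0.3556 M/s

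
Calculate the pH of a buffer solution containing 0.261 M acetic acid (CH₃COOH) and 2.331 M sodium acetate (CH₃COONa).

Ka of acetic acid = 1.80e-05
pH = 5.70

pKa = -log(1.80e-05) = 4.74. pH = pKa + log([A⁻]/[HA]) = 4.74 + log(2.331/0.261)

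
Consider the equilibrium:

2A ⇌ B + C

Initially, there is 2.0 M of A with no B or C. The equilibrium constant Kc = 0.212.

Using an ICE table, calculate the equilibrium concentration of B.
[B] = 0.479 M

ICE: [A] = 2.0 − 2x, [B] = [C] = x.
Kc = x²/(2.0 − 2x)² = 0.212 ⇒ √Kc = x/(2.0 − 2x).
x = √0.212·2.0/(1 + 2√0.212) = 0.46043·2.0/1.9209 = 0.4794.
[B] = x = 0.479 M.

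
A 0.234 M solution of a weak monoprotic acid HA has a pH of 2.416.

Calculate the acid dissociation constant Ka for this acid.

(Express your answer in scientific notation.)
K_a = 6.40e-05

[H⁺] = 10^(−pH) = 10^(−2.416) = 3.837e-03 M. For HA ⇌ H⁺ + A⁻, Ka = x²/(C − x) = (3.837e-03)²/(0.234 − 3.837e-03) = 6.40e-05.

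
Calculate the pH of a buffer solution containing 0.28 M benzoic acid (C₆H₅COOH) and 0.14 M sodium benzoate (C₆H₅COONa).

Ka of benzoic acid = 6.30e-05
pH = 3.90

pKa = -log(6.30e-05) = 4.20. pH = pKa + log([A⁻]/[HA]) = 4.20 + log(0.14/0.28)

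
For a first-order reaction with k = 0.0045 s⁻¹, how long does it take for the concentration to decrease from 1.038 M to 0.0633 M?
621.59 s

From ln[A] = ln[A]₀ - k·t: t = ln([A]₀/[A])/k = ln(1.038/0.0633)/0.0045 = ln(16.3981)/0.0045 = 2.7972/0.0045 = 621.59 s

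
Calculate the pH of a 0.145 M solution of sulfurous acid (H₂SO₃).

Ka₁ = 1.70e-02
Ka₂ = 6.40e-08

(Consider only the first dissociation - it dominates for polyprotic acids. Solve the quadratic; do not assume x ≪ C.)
pH = 1.38

x² + Ka₁·x − Ka₁·C = 0 with Ka₁ = 1.70e-02, C = 0.145.
x = (−Ka₁ + √(Ka₁² + 4·Ka₁·C))/2 = 4.1871e-02 M, so pH = 1.38.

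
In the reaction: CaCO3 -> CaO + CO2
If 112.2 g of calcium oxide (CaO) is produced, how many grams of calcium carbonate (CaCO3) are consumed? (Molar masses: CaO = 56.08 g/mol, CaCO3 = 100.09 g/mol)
Moles of CaO = 112.2 g ÷ 56.08 g/mol = 2.00071 mol
Mole ratio: 1 mol CaCO3 / 1 mol CaO
Moles of CaCO3 = 2.00071 × (1/1) = 2.00071 mol
Mass of CaCO3 = 2.00071 mol × 100.09 g/mol = 200.3 g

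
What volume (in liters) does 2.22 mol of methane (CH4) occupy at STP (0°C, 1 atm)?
At STP, 1 mol of gas occupies 22.4 L
Volume = 2.22 mol × 22.4 L/mol = 49.73 L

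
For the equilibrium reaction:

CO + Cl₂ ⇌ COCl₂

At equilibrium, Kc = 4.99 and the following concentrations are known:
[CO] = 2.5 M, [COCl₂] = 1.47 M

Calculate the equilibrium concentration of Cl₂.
[Cl₂] = 0.1178 M

Kc = ([COCl₂]) / ([CO] × [Cl₂]) = 4.99
[Cl₂]^1 = (product terms)/(Kc · other reactant terms) = 1.47 / (4.99 · 2.5) = 0.11784
[Cl₂] = 0.1178 M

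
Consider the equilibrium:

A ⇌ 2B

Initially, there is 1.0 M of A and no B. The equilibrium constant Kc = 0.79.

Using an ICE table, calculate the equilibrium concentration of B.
[B] = 0.713 M

ICE: [A] = 1.0 − x, [B] = 2x.
Kc = (2x)²/(1.0 − x) = 0.79 ⇒ 4x² + 0.79x − 0.79 = 0.
x = (−0.79 + √(0.79² + 4·4·0.79))/(2·4) = (−0.79 + √13.264)/8 = 0.3565.
[B] = 2x = 0.713 M.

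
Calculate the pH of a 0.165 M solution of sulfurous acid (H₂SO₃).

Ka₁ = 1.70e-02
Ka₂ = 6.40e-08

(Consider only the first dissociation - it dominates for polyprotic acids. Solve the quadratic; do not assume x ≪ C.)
pH = 1.35

x² + Ka₁·x − Ka₁·C = 0 with Ka₁ = 1.70e-02, C = 0.165.
x = (−Ka₁ + √(Ka₁² + 4·Ka₁·C))/2 = 4.5140e-02 M, so pH = 1.35.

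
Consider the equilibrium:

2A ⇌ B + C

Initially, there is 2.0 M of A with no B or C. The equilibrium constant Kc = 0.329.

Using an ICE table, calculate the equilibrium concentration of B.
[B] = 0.534 M

ICE: [A] = 2.0 − 2x, [B] = [C] = x.
Kc = x²/(2.0 − 2x)² = 0.329 ⇒ √Kc = x/(2.0 − 2x).
x = √0.329·2.0/(1 + 2√0.329) = 0.57359·2.0/2.1472 = 0.53427.
[B] = x = 0.534 M.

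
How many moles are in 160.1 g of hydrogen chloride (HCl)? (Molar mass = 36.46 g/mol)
Moles = 160.1 g ÷ 36.46 g/mol = 4.391 mol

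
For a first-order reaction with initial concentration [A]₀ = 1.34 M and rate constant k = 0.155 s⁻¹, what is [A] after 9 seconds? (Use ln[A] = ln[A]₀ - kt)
0.3321 M

ln[A] = ln[A]₀ - k·t = ln(1.34) - (0.155)·(9) = 0.2927 - 1.3950 = -1.1023
[A] = e^(-1.1023) = 0.3321 M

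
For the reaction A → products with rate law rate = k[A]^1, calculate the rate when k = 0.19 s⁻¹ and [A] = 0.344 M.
0.06536 M/s

rate = k·[A]^1 = 0.19·(0.344)^1 = 0.19·0.344 = 0.06536 M/s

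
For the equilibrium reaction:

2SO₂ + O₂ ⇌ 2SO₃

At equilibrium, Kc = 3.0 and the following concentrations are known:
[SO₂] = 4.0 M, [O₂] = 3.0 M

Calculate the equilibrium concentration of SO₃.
[SO₃] = 12.0000 M

Kc = ([SO₃]^2) / ([SO₂]^2 × [O₂]) = 3.0
[SO₃]^2 = Kc · (reactant terms)/(other product terms) = 3.0 · 48 / 1 = 144
[SO₃] = (144)^(1/2) = 12.0000 M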